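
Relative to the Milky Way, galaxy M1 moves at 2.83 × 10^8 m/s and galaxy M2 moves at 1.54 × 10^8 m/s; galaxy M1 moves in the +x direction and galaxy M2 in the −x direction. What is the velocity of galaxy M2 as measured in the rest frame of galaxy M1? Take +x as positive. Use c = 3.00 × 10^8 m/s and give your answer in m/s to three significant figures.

β_A = 0.943, β_B = -0.513 (dividing each by c = 3.00 × 10^8 m/s).
Transform to A's frame with the inverse velocity-addition law: u' = (u − v)/(1 − uv/c²), taking u = β_B and v = β_A.
u' = (-0.513 − 0.943) / (1 − (0.943)(-0.513)) = -1.4567/1.4842 = -0.9814.
u' = -0.9814 × 3.00 × 10^8 m/s.

-2.94 × 10^8 m/s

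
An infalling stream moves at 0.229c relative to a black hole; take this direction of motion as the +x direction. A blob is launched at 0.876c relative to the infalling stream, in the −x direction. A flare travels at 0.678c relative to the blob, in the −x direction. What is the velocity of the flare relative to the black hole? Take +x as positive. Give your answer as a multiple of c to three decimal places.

Apply u = (u' + v)/(1 + u'v/c²) successively, working outward toward the black hole.
Start: velocity of the infalling stream relative to the black hole = 0.2290c.
Compose with the blob (u' = -0.876 in the infalling stream frame): u_1 = (-0.876 + 0.229) / (1 + (-0.876)·0.229) = -0.6470/0.7994 = -0.8094.
Compose with the flare (u' = -0.678 in the blob frame): u_2 = (-0.678 + (-0.809)) / (1 + (-0.678)·(-0.809)) = -1.4874/1.5487 = -0.9604.

-0.960c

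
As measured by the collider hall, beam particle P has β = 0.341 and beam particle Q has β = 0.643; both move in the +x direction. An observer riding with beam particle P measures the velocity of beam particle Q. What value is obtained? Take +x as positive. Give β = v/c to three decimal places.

β = +0.387

β_A = 0.341, β_B = 0.643.
Transform to A's frame with the inverse velocity-addition law: u' = (u − v)/(1 − uv/c²), taking u = β_B and v = β_A.
u' = (0.643 − 0.341) / (1 − (0.341)(0.643)) = 0.3020/0.7807 = 0.3868.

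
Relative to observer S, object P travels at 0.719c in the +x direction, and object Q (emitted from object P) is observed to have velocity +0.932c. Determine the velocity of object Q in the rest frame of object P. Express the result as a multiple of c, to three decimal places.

Invert the composition law: u' = (u − v)/(1 − uv/c²).
u' = (0.932 − 0.719) / (1 − (0.932)(0.719)) = 0.2130/0.3299 = 0.6457.

+0.646c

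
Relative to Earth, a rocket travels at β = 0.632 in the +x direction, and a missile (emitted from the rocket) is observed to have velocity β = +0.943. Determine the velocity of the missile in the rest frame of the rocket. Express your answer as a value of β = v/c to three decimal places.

Invert the composition law: u' = (u − v)/(1 − uv/c²).
u' = (0.943 − 0.632) / (1 − (0.943)(0.632)) = 0.3110/0.4040 = 0.7698.

β = +0.770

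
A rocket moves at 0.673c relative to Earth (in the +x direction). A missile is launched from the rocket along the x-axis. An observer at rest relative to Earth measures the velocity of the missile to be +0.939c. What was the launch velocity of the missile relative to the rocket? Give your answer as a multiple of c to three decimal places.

+0.723c

Invert the composition law: u' = (u − v)/(1 − uv/c²).
u' = (0.939 − 0.673) / (1 − (0.939)(0.673)) = 0.2660/0.3681 = 0.7227.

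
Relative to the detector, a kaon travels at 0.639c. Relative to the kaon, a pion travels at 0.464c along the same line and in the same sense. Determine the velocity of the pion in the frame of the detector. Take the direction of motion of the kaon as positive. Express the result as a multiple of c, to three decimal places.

With v = 0.639 and u' = 0.464 (in units of c),
u = (u' + v)/(1 + u'v/c²):
u = (0.464 + 0.639) / (1 + 0.464·0.639) = 1.1030/1.2965 = 0.8508

0.851c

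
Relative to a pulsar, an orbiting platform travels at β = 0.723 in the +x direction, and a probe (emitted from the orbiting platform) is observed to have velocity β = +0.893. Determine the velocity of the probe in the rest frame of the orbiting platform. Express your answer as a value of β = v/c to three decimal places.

β = +0.480

Invert the composition law: u' = (u − v)/(1 − uv/c²).
u' = (0.893 − 0.723) / (1 − (0.893)(0.723)) = 0.1700/0.3544 = 0.4797.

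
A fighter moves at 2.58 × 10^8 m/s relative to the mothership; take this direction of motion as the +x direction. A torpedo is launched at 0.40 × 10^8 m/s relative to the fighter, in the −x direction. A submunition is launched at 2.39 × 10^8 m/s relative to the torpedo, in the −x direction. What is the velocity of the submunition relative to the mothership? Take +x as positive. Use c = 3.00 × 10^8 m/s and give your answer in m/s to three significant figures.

+2.09 × 10^7 m/s

Apply u = (u' + v)/(1 + u'v/c²) successively, working outward toward the mothership.
(Dividing each given speed by c = 3.00 × 10^8 m/s to work in units of c.)
Start: velocity of the fighter relative to the mothership = 0.8600c.
Compose with the torpedo (u' = -0.133 in the fighter frame): u_1 = (-0.133 + 0.860) / (1 + (-0.133)·0.860) = 0.7267/0.8853 = 0.8208.
Compose with the submunition (u' = -0.797 in the torpedo frame): u_2 = (-0.797 + 0.821) / (1 + (-0.797)·0.821) = 0.0241/0.3461 = 0.0697.
So u = 0.0697 × 3.00 × 10^8 m/s.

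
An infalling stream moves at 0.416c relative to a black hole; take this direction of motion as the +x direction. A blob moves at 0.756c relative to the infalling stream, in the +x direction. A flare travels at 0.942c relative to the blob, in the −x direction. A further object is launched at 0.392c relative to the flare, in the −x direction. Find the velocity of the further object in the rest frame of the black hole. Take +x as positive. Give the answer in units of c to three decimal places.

-0.629c

Apply u = (u' + v)/(1 + u'v/c²) successively, working outward toward the black hole.
Start: velocity of the infalling stream relative to the black hole = 0.4160c.
Compose with the blob (u' = 0.756 in the infalling stream frame): u_1 = (0.756 + 0.416) / (1 + 0.756·0.416) = 1.1720/1.3145 = 0.8916.
Compose with the flare (u' = -0.942 in the blob frame): u_2 = (-0.942 + 0.892) / (1 + (-0.942)·0.892) = -0.0504/0.1601 = -0.3148.
Compose with the further object (u' = -0.392 in the flare frame): u_3 = (-0.392 + (-0.315)) / (1 + (-0.392)·(-0.315)) = -0.7068/1.1234 = -0.6292.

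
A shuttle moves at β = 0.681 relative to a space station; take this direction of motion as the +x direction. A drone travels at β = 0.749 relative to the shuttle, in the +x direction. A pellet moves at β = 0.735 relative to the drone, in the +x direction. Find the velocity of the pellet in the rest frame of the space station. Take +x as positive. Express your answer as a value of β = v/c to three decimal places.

β = 0.992

Apply u = (u' + v)/(1 + u'v/c²) successively, working outward toward the space station.
Start: velocity of the shuttle relative to the space station = 0.6810c.
Compose with the drone (u' = 0.749 in the shuttle frame): u_1 = (0.749 + 0.681) / (1 + 0.749·0.681) = 1.4300/1.5101 = 0.9470.
Compose with the pellet (u' = 0.735 in the drone frame): u_2 = (0.735 + 0.947) / (1 + 0.735·0.947) = 1.6820/1.6960 = 0.9917.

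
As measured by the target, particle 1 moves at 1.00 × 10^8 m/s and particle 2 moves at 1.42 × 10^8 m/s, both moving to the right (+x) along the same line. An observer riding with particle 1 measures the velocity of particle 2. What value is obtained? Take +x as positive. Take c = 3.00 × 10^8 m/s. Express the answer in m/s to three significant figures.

β_A = 0.333, β_B = 0.473 (dividing each by c = 3.00 × 10^8 m/s).
Transform to A's frame with the inverse velocity-addition law: u' = (u − v)/(1 − uv/c²), taking u = β_B and v = β_A.
u' = (0.473 − 0.333) / (1 − (0.333)(0.473)) = 0.1400/0.8422 = 0.1662.
u' = 0.1662 × 3.00 × 10^8 m/s.

+4.99 × 10^7 m/s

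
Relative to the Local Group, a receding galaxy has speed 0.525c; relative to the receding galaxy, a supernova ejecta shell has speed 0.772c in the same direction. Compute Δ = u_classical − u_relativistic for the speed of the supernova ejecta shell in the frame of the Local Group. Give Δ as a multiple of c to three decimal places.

Δ = 0.374c

Galilean: u_cl = 0.772 + 0.525 = 1.2970.
Relativistic: u_rel = (0.772 + 0.525) / (1 + 0.772·0.525) = 1.2970/1.4053 = 0.9229.
Δ = 1.2970 − 0.9229 = 0.3741.
(The classical prediction exceeds c; the relativistic result does not.)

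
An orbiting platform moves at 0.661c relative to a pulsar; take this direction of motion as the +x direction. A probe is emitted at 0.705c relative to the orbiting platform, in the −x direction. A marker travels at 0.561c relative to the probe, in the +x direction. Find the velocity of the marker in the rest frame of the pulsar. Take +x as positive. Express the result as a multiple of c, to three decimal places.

Apply u = (u' + v)/(1 + u'v/c²) successively, working outward toward the pulsar.
Start: velocity of the orbiting platform relative to the pulsar = 0.6610c.
Compose with the probe (u' = -0.705 in the orbiting platform frame): u_1 = (-0.705 + 0.661) / (1 + (-0.705)·0.661) = -0.0440/0.5340 = -0.0824.
Compose with the marker (u' = 0.561 in the probe frame): u_2 = (0.561 + (-0.082)) / (1 + 0.561·(-0.082)) = 0.4786/0.9538 = 0.5018.

+0.502c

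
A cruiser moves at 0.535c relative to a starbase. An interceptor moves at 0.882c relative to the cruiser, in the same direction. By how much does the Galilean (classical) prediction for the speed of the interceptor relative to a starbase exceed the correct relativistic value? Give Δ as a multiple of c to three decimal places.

Galilean: u_cl = 0.882 + 0.535 = 1.4170.
Relativistic: u_rel = (0.882 + 0.535) / (1 + 0.882·0.535) = 1.4170/1.4719 = 0.9627.
Δ = 1.4170 − 0.9627 = 0.4543.
(The classical prediction exceeds c; the relativistic result does not.)

Δ = 0.454c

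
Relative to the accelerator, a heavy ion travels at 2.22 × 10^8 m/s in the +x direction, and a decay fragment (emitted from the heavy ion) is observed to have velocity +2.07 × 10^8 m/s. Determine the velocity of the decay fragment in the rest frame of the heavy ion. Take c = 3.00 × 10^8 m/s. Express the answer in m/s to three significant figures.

-3.06 × 10^7 m/s

v = 0.740c, u = 0.690c.
Invert the composition law: u' = (u − v)/(1 − uv/c²).
u' = (0.690 − 0.740) / (1 − (0.690)(0.740)) = -0.0500/0.4894 = -0.1022.
u' = -0.1022 × 3.00 × 10^8 m/s.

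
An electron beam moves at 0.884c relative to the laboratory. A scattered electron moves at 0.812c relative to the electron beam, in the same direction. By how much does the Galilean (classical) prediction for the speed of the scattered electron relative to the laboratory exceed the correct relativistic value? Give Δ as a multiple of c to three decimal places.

Δ = 0.709c

Galilean: u_cl = 0.812 + 0.884 = 1.6960.
Relativistic: u_rel = (0.812 + 0.884) / (1 + 0.812·0.884) = 1.6960/1.7178 = 0.9873.
Δ = 1.6960 − 0.9873 = 0.7087.
(The classical prediction exceeds c; the relativistic result does not.)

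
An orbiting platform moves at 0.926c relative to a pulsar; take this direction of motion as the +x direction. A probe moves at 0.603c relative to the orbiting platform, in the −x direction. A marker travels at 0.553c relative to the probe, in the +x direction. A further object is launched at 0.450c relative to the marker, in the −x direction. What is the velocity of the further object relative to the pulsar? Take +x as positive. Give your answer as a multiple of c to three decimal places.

Apply u = (u' + v)/(1 + u'v/c²) successively, working outward toward the pulsar.
Start: velocity of the orbiting platform relative to the pulsar = 0.9260c.
Compose with the probe (u' = -0.603 in the orbiting platform frame): u_1 = (-0.603 + 0.926) / (1 + (-0.603)·0.926) = 0.3230/0.4416 = 0.7314.
Compose with the marker (u' = 0.553 in the probe frame): u_2 = (0.553 + 0.731) / (1 + 0.553·0.731) = 1.2844/1.4045 = 0.9145.
Compose with the further object (u' = -0.450 in the marker frame): u_3 = (-0.450 + 0.915) / (1 + (-0.450)·0.915) = 0.4645/0.5885 = 0.7894.

+0.789c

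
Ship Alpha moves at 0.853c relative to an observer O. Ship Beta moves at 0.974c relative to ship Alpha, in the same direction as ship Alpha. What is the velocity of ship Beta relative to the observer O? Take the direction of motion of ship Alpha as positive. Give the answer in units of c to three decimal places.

0.998c

With v = 0.853 and u' = 0.974 (in units of c),
u = (u' + v)/(1 + u'v/c²):
u = (0.974 + 0.853) / (1 + 0.974·0.853) = 1.8270/1.8308 = 0.9979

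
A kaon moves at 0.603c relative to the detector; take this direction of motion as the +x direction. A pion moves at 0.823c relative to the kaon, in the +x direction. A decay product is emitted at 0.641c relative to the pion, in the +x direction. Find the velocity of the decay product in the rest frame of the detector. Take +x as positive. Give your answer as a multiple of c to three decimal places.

0.990c

Apply u = (u' + v)/(1 + u'v/c²) successively, working outward toward the detector.
Start: velocity of the kaon relative to the detector = 0.6030c.
Compose with the pion (u' = 0.823 in the kaon frame): u_1 = (0.823 + 0.603) / (1 + 0.823·0.603) = 1.4260/1.4963 = 0.9530.
Compose with the decay product (u' = 0.641 in the pion frame): u_2 = (0.641 + 0.953) / (1 + 0.641·0.953) = 1.5940/1.6109 = 0.9895.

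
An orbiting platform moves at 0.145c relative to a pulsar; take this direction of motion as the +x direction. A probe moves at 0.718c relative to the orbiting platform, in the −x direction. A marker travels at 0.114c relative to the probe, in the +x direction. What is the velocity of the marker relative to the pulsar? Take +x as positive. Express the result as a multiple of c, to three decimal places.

-0.567c

Apply u = (u' + v)/(1 + u'v/c²) successively, working outward toward the pulsar.
Start: velocity of the orbiting platform relative to the pulsar = 0.1450c.
Compose with the probe (u' = -0.718 in the orbiting platform frame): u_1 = (-0.718 + 0.145) / (1 + (-0.718)·0.145) = -0.5730/0.8959 = -0.6396.
Compose with the marker (u' = 0.114 in the probe frame): u_2 = (0.114 + (-0.640)) / (1 + 0.114·(-0.640)) = -0.5256/0.9271 = -0.5669.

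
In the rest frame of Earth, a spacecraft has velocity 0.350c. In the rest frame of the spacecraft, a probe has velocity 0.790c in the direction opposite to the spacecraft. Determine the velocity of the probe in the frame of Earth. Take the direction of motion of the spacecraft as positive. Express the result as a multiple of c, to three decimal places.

-0.608c

With v = 0.350 and u' = -0.790 (in units of c),
u = (u' + v)/(1 + u'v/c²):
u = (-0.790 + 0.350) / (1 + (-0.790)·0.350) = -0.4400/0.7235 = -0.6082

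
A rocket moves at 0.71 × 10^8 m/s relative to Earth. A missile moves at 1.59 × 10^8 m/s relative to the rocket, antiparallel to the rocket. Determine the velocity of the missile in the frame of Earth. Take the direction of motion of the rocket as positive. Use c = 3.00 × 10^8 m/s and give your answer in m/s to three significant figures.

-1.01 × 10^8 m/s

In units of c (dividing by 3.00 × 10^8 m/s): v = 0.237, u' = -0.530.
u = (u' + v)/(1 + u'v/c²):
u = (-0.530 + 0.237) / (1 + (-0.530)·0.237) = -0.2933/0.8746 = -0.3354
(Galilean addition would give -0.293c.)
Converting back: u = -0.3354 × 3.00 × 10^8 m/s.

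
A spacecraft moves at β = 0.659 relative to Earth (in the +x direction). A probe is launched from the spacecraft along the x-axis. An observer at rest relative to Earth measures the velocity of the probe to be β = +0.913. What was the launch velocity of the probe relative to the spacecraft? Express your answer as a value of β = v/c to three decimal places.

β = +0.638

Invert the composition law: u' = (u − v)/(1 − uv/c²).
u' = (0.913 − 0.659) / (1 − (0.913)(0.659)) = 0.2540/0.3983 = 0.6377.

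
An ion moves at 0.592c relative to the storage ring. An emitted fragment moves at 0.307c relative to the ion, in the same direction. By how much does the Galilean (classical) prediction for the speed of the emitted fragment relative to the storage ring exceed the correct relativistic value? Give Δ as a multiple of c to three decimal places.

Δ = 0.138c

Galilean: u_cl = 0.307 + 0.592 = 0.8990.
Relativistic: u_rel = (0.307 + 0.592) / (1 + 0.307·0.592) = 0.8990/1.1817 = 0.7607.
Δ = 0.8990 − 0.7607 = 0.1383.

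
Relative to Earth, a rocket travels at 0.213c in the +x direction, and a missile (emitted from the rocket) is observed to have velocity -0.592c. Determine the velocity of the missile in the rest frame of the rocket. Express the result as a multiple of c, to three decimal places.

-0.715c

Invert the composition law: u' = (u − v)/(1 − uv/c²).
u' = (-0.592 − 0.213) / (1 − (-0.592)(0.213)) = -0.8050/1.1261 = -0.7149.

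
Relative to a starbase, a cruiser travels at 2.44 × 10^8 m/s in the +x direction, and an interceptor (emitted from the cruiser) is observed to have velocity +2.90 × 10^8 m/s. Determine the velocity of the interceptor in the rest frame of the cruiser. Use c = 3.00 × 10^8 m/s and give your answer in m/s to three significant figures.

+2.15 × 10^8 m/s

v = 0.813c, u = 0.967c.
Invert the composition law: u' = (u − v)/(1 − uv/c²).
u' = (0.967 − 0.813) / (1 − (0.967)(0.813)) = 0.1533/0.2138 = 0.7173.
u' = 0.7173 × 3.00 × 10^8 m/s.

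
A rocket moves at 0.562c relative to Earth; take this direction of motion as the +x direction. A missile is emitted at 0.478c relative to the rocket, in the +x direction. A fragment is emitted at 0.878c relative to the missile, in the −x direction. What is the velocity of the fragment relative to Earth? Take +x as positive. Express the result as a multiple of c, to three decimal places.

Apply u = (u' + v)/(1 + u'v/c²) successively, working outward toward Earth.
Start: velocity of the rocket relative to Earth = 0.5620c.
Compose with the missile (u' = 0.478 in the rocket frame): u_1 = (0.478 + 0.562) / (1 + 0.478·0.562) = 1.0400/1.2686 = 0.8198.
Compose with the fragment (u' = -0.878 in the missile frame): u_2 = (-0.878 + 0.820) / (1 + (-0.878)·0.820) = -0.0582/0.2802 = -0.2078.

-0.208c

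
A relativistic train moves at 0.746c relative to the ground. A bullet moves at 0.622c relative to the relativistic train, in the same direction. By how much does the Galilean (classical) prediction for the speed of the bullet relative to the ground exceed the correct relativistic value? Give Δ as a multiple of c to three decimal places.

Galilean: u_cl = 0.622 + 0.746 = 1.3680.
Relativistic: u_rel = (0.622 + 0.746) / (1 + 0.622·0.746) = 1.3680/1.4640 = 0.9344.
Δ = 1.3680 − 0.9344 = 0.4336.
(The classical prediction exceeds c; the relativistic result does not.)

Δ = 0.434c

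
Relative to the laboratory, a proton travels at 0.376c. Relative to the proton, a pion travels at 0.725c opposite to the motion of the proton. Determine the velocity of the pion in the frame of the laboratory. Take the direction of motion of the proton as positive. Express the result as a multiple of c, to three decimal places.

-0.480c

With v = 0.376 and u' = -0.725 (in units of c),
u = (u' + v)/(1 + u'v/c²):
u = (-0.725 + 0.376) / (1 + (-0.725)·0.376) = -0.3490/0.7274 = -0.4798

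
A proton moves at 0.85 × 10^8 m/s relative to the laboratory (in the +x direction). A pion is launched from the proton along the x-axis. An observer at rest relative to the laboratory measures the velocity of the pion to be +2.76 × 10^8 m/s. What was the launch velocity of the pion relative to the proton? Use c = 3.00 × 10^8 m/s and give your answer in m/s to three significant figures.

+2.58 × 10^8 m/s

v = 0.283c, u = 0.920c.
Invert the composition law: u' = (u − v)/(1 − uv/c²).
u' = (0.920 − 0.283) / (1 − (0.920)(0.283)) = 0.6367/0.7393 = 0.8611.
u' = 0.8611 × 3.00 × 10^8 m/s.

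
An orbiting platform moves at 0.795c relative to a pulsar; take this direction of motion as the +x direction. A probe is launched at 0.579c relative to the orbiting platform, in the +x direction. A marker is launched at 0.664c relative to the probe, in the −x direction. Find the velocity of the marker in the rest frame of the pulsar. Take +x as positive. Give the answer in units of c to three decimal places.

Apply u = (u' + v)/(1 + u'v/c²) successively, working outward toward the pulsar.
Start: velocity of the orbiting platform relative to the pulsar = 0.7950c.
Compose with the probe (u' = 0.579 in the orbiting platform frame): u_1 = (0.579 + 0.795) / (1 + 0.579·0.795) = 1.3740/1.4603 = 0.9409.
Compose with the marker (u' = -0.664 in the probe frame): u_2 = (-0.664 + 0.941) / (1 + (-0.664)·0.941) = 0.2769/0.3752 = 0.7379.

+0.738c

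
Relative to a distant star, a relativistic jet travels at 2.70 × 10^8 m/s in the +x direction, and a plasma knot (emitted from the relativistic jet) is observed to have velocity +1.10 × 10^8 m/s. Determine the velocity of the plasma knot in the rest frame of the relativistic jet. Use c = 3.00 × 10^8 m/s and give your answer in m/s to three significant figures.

-2.39 × 10^8 m/s

v = 0.900c, u = 0.367c.
Invert the composition law: u' = (u − v)/(1 − uv/c²).
u' = (0.367 − 0.900) / (1 − (0.367)(0.900)) = -0.5333/0.6700 = -0.7960.
u' = -0.7960 × 3.00 × 10^8 m/s.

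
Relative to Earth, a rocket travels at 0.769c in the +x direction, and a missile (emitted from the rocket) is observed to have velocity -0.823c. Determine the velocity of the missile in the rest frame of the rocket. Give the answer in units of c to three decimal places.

Invert the composition law: u' = (u − v)/(1 − uv/c²).
u' = (-0.823 − 0.769) / (1 − (-0.823)(0.769)) = -1.5920/1.6329 = -0.9750.

-0.975c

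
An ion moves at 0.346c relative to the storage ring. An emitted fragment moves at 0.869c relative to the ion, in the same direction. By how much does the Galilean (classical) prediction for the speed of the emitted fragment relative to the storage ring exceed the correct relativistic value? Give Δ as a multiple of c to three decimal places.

Δ = 0.281c

Galilean: u_cl = 0.869 + 0.346 = 1.2150.
Relativistic: u_rel = (0.869 + 0.346) / (1 + 0.869·0.346) = 1.2150/1.3007 = 0.9341.
Δ = 1.2150 − 0.9341 = 0.2809.
(The classical prediction exceeds c; the relativistic result does not.)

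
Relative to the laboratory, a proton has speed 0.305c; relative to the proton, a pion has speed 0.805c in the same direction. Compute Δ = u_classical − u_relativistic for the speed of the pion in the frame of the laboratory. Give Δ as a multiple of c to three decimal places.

Galilean: u_cl = 0.805 + 0.305 = 1.1100.
Relativistic: u_rel = (0.805 + 0.305) / (1 + 0.805·0.305) = 1.1100/1.2455 = 0.8912.
Δ = 1.1100 − 0.8912 = 0.2188.
(The classical prediction exceeds c; the relativistic result does not.)

Δ = 0.219c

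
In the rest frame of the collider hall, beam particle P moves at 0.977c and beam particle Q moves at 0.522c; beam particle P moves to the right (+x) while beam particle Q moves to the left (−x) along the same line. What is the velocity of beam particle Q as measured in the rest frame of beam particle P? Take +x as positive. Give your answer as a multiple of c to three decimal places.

-0.993c

β_A = 0.977, β_B = -0.522.
Transform to A's frame with the inverse velocity-addition law: u' = (u − v)/(1 − uv/c²), taking u = β_B and v = β_A.
u' = (-0.522 − 0.977) / (1 − (0.977)(-0.522)) = -1.4990/1.5100 = -0.9927.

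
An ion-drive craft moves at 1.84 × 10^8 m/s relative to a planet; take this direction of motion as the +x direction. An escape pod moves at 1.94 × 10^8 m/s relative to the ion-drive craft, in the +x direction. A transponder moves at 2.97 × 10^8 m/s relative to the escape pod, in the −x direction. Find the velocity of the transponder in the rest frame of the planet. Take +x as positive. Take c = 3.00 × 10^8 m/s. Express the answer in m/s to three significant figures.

Apply u = (u' + v)/(1 + u'v/c²) successively, working outward toward the planet.
(Dividing each given speed by c = 3.00 × 10^8 m/s to work in units of c.)
Start: velocity of the ion-drive craft relative to the planet = 0.6133c.
Compose with the escape pod (u' = 0.647 in the ion-drive craft frame): u_1 = (0.647 + 0.613) / (1 + 0.647·0.613) = 1.2600/1.3966 = 0.9022.
Compose with the transponder (u' = -0.990 in the escape pod frame): u_2 = (-0.990 + 0.902) / (1 + (-0.990)·0.902) = -0.0878/0.1068 = -0.8220.
So u = -0.8220 × 3.00 × 10^8 m/s.

-2.47 × 10^8 m/s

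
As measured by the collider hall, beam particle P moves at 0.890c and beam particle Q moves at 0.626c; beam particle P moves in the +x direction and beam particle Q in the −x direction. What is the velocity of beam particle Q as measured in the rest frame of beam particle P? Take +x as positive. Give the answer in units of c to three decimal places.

-0.974c

β_A = 0.890, β_B = -0.626.
Transform to A's frame with the inverse velocity-addition law: u' = (u − v)/(1 − uv/c²), taking u = β_B and v = β_A.
u' = (-0.626 − 0.890) / (1 − (0.890)(-0.626)) = -1.5160/1.5571 = -0.9736.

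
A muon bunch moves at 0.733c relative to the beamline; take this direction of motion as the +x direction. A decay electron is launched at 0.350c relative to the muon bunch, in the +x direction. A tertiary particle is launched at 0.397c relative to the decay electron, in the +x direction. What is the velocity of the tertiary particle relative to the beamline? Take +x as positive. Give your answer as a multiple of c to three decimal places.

0.938c

Apply u = (u' + v)/(1 + u'v/c²) successively, working outward toward the beamline.
Start: velocity of the muon bunch relative to the beamline = 0.7330c.
Compose with the decay electron (u' = 0.350 in the muon bunch frame): u_1 = (0.350 + 0.733) / (1 + 0.350·0.733) = 1.0830/1.2566 = 0.8619.
Compose with the tertiary particle (u' = 0.397 in the decay electron frame): u_2 = (0.397 + 0.862) / (1 + 0.397·0.862) = 1.2589/1.3422 = 0.9379.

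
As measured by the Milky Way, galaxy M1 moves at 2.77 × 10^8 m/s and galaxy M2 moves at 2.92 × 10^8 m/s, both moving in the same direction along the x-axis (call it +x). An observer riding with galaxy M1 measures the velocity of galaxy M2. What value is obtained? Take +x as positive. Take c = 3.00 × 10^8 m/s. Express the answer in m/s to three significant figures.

β_A = 0.923, β_B = 0.973 (dividing each by c = 3.00 × 10^8 m/s).
Transform to A's frame with the inverse velocity-addition law: u' = (u − v)/(1 − uv/c²), taking u = β_B and v = β_A.
u' = (0.973 − 0.923) / (1 − (0.923)(0.973)) = 0.0500/0.1013 = 0.4936.
u' = 0.4936 × 3.00 × 10^8 m/s.

+1.48 × 10^8 m/s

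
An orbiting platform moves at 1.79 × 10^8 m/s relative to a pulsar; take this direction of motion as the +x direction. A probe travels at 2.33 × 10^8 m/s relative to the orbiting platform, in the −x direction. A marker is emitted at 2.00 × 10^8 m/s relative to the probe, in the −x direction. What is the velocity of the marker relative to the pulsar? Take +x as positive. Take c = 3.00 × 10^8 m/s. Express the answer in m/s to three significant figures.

Apply u = (u' + v)/(1 + u'v/c²) successively, working outward toward the pulsar.
(Dividing each given speed by c = 3.00 × 10^8 m/s to work in units of c.)
Start: velocity of the orbiting platform relative to the pulsar = 0.5967c.
Compose with the probe (u' = -0.777 in the orbiting platform frame): u_1 = (-0.777 + 0.597) / (1 + (-0.777)·0.597) = -0.1800/0.5366 = -0.3355.
Compose with the marker (u' = -0.667 in the probe frame): u_2 = (-0.667 + (-0.335)) / (1 + (-0.667)·(-0.335)) = -1.0021/1.2236 = -0.8190.
So u = -0.8190 × 3.00 × 10^8 m/s.

-2.46 × 10^8 m/s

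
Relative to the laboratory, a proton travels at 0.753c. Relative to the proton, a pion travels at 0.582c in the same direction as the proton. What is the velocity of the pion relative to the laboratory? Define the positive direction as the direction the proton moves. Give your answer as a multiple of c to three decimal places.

With v = 0.753 and u' = 0.582 (in units of c),
u = (u' + v)/(1 + u'v/c²):
u = (0.582 + 0.753) / (1 + 0.582·0.753) = 1.3350/1.4382 = 0.9282

0.928c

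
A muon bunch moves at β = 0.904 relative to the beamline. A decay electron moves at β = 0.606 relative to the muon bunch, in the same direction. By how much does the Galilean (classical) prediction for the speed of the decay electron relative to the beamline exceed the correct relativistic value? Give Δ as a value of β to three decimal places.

Δ = 0.534

Galilean: u_cl = 0.606 + 0.904 = 1.5100.
Relativistic: u_rel = (0.606 + 0.904) / (1 + 0.606·0.904) = 1.5100/1.5478 = 0.9756.
Δ = 1.5100 − 0.9756 = 0.5344.
(The classical prediction exceeds c; the relativistic result does not.)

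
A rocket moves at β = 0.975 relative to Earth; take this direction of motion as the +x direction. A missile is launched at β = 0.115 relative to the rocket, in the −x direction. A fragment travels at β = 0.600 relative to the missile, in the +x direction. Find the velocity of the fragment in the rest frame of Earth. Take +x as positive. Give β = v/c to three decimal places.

β = +0.992

Apply u = (u' + v)/(1 + u'v/c²) successively, working outward toward Earth.
Start: velocity of the rocket relative to Earth = 0.9750c.
Compose with the missile (u' = -0.115 in the rocket frame): u_1 = (-0.115 + 0.975) / (1 + (-0.115)·0.975) = 0.8600/0.8879 = 0.9686.
Compose with the fragment (u' = 0.600 in the missile frame): u_2 = (0.600 + 0.969) / (1 + 0.600·0.969) = 1.5686/1.5812 = 0.9921.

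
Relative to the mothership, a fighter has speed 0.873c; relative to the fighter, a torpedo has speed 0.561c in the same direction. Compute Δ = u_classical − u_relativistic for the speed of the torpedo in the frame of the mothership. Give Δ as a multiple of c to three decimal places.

Galilean: u_cl = 0.561 + 0.873 = 1.4340.
Relativistic: u_rel = (0.561 + 0.873) / (1 + 0.561·0.873) = 1.4340/1.4898 = 0.9626.
Δ = 1.4340 − 0.9626 = 0.4714.
(The classical prediction exceeds c; the relativistic result does not.)

Δ = 0.471c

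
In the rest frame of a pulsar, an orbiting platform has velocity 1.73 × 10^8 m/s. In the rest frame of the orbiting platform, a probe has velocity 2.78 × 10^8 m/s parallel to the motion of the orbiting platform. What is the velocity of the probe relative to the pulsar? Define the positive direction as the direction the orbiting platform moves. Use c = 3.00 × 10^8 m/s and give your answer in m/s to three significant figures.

2.94 × 10^8 m/s

In units of c (dividing by 3.00 × 10^8 m/s): v = 0.577, u' = 0.927.
u = (u' + v)/(1 + u'v/c²):
u = (0.927 + 0.577) / (1 + 0.927·0.577) = 1.5033/1.5344 = 0.9798
(Galilean addition would give +1.503c, exceeding c.)
Converting back: u = 0.9798 × 3.00 × 10^8 m/s.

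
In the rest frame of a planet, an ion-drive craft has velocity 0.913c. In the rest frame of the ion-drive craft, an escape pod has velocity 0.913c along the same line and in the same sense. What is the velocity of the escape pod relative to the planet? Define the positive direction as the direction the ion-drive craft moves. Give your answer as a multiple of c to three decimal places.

With v = 0.913 and u' = 0.913 (in units of c),
u = (u' + v)/(1 + u'v/c²):
u = (0.913 + 0.913) / (1 + 0.913·0.913) = 1.8260/1.8336 = 0.9959

0.996c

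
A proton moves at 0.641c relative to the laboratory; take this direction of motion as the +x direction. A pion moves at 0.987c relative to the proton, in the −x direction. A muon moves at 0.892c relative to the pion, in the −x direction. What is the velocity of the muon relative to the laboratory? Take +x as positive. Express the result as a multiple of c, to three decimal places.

Apply u = (u' + v)/(1 + u'v/c²) successively, working outward toward the laboratory.
Start: velocity of the proton relative to the laboratory = 0.6410c.
Compose with the pion (u' = -0.987 in the proton frame): u_1 = (-0.987 + 0.641) / (1 + (-0.987)·0.641) = -0.3460/0.3673 = -0.9419.
Compose with the muon (u' = -0.892 in the pion frame): u_2 = (-0.892 + (-0.942)) / (1 + (-0.892)·(-0.942)) = -1.8339/1.8402 = -0.9966.

-0.997c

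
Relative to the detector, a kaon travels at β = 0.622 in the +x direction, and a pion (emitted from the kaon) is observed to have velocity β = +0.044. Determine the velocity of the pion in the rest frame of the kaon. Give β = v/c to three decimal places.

Invert the composition law: u' = (u − v)/(1 − uv/c²).
u' = (0.044 − 0.622) / (1 − (0.044)(0.622)) = -0.5780/0.9726 = -0.5943.

β = -0.594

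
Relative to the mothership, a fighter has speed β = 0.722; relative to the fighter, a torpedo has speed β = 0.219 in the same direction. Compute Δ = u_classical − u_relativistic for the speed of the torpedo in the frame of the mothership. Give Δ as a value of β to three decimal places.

Galilean: u_cl = 0.219 + 0.722 = 0.9410.
Relativistic: u_rel = (0.219 + 0.722) / (1 + 0.219·0.722) = 0.9410/1.1581 = 0.8125.
Δ = 0.9410 − 0.8125 = 0.1285.

Δ = 0.128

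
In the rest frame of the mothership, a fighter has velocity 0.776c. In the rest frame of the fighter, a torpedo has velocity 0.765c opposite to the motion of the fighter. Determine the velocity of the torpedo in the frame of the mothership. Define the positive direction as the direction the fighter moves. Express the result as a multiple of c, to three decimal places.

+0.027c

With v = 0.776 and u' = -0.765 (in units of c),
u = (u' + v)/(1 + u'v/c²):
u = (-0.765 + 0.776) / (1 + (-0.765)·0.776) = 0.0110/0.4064 = 0.0271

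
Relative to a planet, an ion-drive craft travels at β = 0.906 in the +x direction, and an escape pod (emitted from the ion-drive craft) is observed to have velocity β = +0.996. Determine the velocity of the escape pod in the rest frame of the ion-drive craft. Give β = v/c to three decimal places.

Invert the composition law: u' = (u − v)/(1 − uv/c²).
u' = (0.996 − 0.906) / (1 − (0.996)(0.906)) = 0.0900/0.0976 = 0.9219.

β = +0.922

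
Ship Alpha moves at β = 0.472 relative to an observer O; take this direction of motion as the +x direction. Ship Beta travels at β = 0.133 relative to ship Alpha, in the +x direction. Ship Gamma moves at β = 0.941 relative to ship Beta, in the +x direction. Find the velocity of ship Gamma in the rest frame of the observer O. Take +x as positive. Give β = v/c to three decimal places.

Apply u = (u' + v)/(1 + u'v/c²) successively, working outward toward the observer O.
Start: velocity of ship Alpha relative to the observer O = 0.4720c.
Compose with ship Beta (u' = 0.133 in ship Alpha frame): u_1 = (0.133 + 0.472) / (1 + 0.133·0.472) = 0.6050/1.0628 = 0.5693.
Compose with ship Gamma (u' = 0.941 in ship Beta frame): u_2 = (0.941 + 0.569) / (1 + 0.941·0.569) = 1.5103/1.5357 = 0.9835.

β = 0.983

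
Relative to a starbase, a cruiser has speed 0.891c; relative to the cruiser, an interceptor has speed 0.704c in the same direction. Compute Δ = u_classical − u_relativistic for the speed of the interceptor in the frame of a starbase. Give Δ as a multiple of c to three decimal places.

Galilean: u_cl = 0.704 + 0.891 = 1.5950.
Relativistic: u_rel = (0.704 + 0.891) / (1 + 0.704·0.891) = 1.5950/1.6273 = 0.9802.
Δ = 1.5950 − 0.9802 = 0.6148.
(The classical prediction exceeds c; the relativistic result does not.)

Δ = 0.615c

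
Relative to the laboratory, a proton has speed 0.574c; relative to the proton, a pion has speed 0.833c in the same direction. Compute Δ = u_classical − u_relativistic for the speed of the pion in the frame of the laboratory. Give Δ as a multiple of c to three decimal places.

Δ = 0.455c

Galilean: u_cl = 0.833 + 0.574 = 1.4070.
Relativistic: u_rel = (0.833 + 0.574) / (1 + 0.833·0.574) = 1.4070/1.4781 = 0.9519.
Δ = 1.4070 − 0.9519 = 0.4551.
(The classical prediction exceeds c; the relativistic result does not.)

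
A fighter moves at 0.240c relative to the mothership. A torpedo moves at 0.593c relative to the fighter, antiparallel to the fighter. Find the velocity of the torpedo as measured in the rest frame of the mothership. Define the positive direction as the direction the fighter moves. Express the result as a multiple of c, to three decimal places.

-0.412c

With v = 0.240 and u' = -0.593 (in units of c),
u = (u' + v)/(1 + u'v/c²):
u = (-0.593 + 0.240) / (1 + (-0.593)·0.240) = -0.3530/0.8577 = -0.4116
(Galilean addition would give -0.353c.)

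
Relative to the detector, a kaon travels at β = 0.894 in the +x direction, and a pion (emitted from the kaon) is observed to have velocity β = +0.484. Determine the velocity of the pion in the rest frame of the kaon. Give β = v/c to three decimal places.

Invert the composition law: u' = (u − v)/(1 − uv/c²).
u' = (0.484 − 0.894) / (1 − (0.484)(0.894)) = -0.4100/0.5673 = -0.7227.

β = -0.723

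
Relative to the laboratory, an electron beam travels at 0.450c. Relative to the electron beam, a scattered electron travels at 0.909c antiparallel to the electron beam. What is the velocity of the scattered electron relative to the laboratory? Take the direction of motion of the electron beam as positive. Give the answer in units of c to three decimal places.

-0.777c

With v = 0.450 and u' = -0.909 (in units of c),
u = (u' + v)/(1 + u'v/c²):
u = (-0.909 + 0.450) / (1 + (-0.909)·0.450) = -0.4590/0.5909 = -0.7767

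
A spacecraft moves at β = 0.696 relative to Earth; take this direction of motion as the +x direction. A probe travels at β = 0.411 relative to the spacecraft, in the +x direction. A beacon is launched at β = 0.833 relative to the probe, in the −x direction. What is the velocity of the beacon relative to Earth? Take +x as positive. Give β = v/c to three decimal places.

Apply u = (u' + v)/(1 + u'v/c²) successively, working outward toward Earth.
Start: velocity of the spacecraft relative to Earth = 0.6960c.
Compose with the probe (u' = 0.411 in the spacecraft frame): u_1 = (0.411 + 0.696) / (1 + 0.411·0.696) = 1.1070/1.2861 = 0.8608.
Compose with the beacon (u' = -0.833 in the probe frame): u_2 = (-0.833 + 0.861) / (1 + (-0.833)·0.861) = 0.0278/0.2830 = 0.0981.

β = +0.098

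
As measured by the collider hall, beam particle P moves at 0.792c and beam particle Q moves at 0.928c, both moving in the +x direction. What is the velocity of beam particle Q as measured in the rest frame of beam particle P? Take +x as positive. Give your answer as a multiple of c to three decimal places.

+0.513c

β_A = 0.792, β_B = 0.928.
Transform to A's frame with the inverse velocity-addition law: u' = (u − v)/(1 − uv/c²), taking u = β_B and v = β_A.
u' = (0.928 − 0.792) / (1 − (0.792)(0.928)) = 0.1360/0.2650 = 0.5132.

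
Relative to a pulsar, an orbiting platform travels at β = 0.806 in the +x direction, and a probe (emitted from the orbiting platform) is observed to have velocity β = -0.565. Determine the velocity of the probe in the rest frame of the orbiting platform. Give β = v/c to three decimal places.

Invert the composition law: u' = (u − v)/(1 − uv/c²).
u' = (-0.565 − 0.806) / (1 − (-0.565)(0.806)) = -1.3710/1.4554 = -0.9420.

β = -0.942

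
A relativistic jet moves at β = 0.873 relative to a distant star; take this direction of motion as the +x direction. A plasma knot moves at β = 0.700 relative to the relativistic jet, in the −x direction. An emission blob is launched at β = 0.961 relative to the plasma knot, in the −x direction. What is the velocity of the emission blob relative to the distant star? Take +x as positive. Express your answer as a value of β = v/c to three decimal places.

β = -0.902

Apply u = (u' + v)/(1 + u'v/c²) successively, working outward toward the distant star.
Start: velocity of the relativistic jet relative to the distant star = 0.8730c.
Compose with the plasma knot (u' = -0.700 in the relativistic jet frame): u_1 = (-0.700 + 0.873) / (1 + (-0.700)·0.873) = 0.1730/0.3889 = 0.4448.
Compose with the emission blob (u' = -0.961 in the plasma knot frame): u_2 = (-0.961 + 0.445) / (1 + (-0.961)·0.445) = -0.5162/0.5725 = -0.9016.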